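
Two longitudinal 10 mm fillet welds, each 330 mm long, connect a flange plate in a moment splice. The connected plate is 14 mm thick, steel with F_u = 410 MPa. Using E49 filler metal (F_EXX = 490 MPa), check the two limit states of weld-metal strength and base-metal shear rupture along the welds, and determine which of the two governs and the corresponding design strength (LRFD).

φR_n ≈ 1030 kN (weld metal governs)

t_e = 0.707 × 10 = 7.07 mm; L = 660 mm.
Weld metal: φR_n = 0.75 × 0.6 × 490 × 7.07 × 660 × 10⁻³ = 1029 kN.
Base metal (shear rupture): φR_n = 0.75 × 0.6 × 410 × 14 × 660 × 10⁻³ = 1705 kN.
Governing: weld metal.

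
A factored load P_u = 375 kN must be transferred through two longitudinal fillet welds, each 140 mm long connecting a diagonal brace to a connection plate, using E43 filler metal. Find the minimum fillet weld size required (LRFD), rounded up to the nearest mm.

w = 10 mm

E43XX → F_EXX = 430 MPa.
Total weld length L = 280 mm.
Required throat t_e = P_u / (φ × 0.6 F_EXX × L) = 375 / (0.75 × 0.6 × 430 × 280 × 10⁻³) = 6.921 mm.
Required leg w = t_e / 0.707 = 9.79 mm → use 10 mm.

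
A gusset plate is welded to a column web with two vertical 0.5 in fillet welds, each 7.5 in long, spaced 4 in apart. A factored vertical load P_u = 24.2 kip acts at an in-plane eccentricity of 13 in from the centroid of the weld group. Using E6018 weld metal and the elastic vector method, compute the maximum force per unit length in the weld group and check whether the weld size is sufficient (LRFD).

f_max ≈ 11.1 kip/in; NOT adequate

E60XX → F_EXX = 60 ksi.
Total weld length L_w = 15 in. Treat welds as unit-width lines.
Polar moment about centroid: J = 2[d³/12 + d(b/2)²] = 2[7.5³/12 + 7.5×2²] = 130.3 in³.
Direct shear f_v = P/L_w = 24.2 / 15 = 1.613 kip/in (vertical).
Torsion M = P·e = 24.2 × 13 = 314.6 kip·in.
Critical point at (x, y) = (2, 3.75) from centroid. f_tx = M·y/J = 9.053 kip/in; f_ty = M·x/J = 4.828 kip/in.
Resultant f_max = √[f_tx² + (f_v + f_ty)²] = √[9.053² + (1.613 + 4.828)²] = 11.11 kip/in.
Capacity per unit length: φr_n = 0.75 × 0.6 × 60 × (0.707 × 0.5) = 9.544 kip/in.
11.11 > 9.544 → NOT adequate.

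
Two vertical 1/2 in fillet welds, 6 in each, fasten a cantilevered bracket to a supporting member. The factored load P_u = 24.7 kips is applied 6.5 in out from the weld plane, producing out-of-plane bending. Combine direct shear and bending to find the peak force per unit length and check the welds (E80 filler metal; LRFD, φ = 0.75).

E80XX → F_EXX = 80 ksi.
L_w = 2 × 6 = 12 in; section modulus (unit throat) S = 2 × L²/6 = 12 in².
Direct shear f_v = P/L_w = 24.7/12 = 2.058 kip/in.
Moment M = P × e = 24.7 × 6.5 = 160.55 kip·in; bending f_b = M/S = 13.38 kip/in.
f_max = √(f_v² + f_b²) = √(2.058² + 13.38²) = 13.54 kip/in.
φr_n = 0.75 × 0.6 × 80 × (0.707 × 0.5) = 12.73 kip/in → NOT adequate.

f_max ≈ 13.5 kip/in; NOT adequate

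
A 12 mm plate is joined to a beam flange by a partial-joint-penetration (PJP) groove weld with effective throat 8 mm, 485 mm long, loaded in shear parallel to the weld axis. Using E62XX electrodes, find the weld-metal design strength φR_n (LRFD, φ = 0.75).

φR_n ≈ 1080 kN

E62XX → F_EXX = 620 MPa.
Effective throat (given) t_e = 8 mm.
A_we = 8 × 485 = 3880 mm².
F_nw = 0.6 F_EXX = 372 MPa.
φR_n = 0.75 × 372 × 3880 × 10⁻³ = 1083 kN.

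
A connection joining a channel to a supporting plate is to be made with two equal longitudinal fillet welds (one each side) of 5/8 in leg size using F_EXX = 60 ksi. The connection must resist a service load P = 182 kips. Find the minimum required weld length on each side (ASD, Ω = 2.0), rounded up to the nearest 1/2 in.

Throat t_e = 0.707 × 0.625 = 0.4419 in.
r_n/Ω = (0.6 × 60 × 0.4419) / 2.0 = 7.954 kip/in.
L_req = P / (r_n/Ω) = 182 / 7.954 = 22.88 in total.
Per side: 22.88 / 2 = 11.44 in.
Round up → use L = 11.5 in on each side.

L = 11.5 in on each side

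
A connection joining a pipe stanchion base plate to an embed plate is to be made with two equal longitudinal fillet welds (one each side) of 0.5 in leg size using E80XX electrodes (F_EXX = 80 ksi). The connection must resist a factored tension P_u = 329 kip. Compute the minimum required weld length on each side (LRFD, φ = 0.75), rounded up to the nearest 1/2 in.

L = 13 in on each side

Throat t_e = 0.707 × 0.5 = 0.3535 in.
φr_n = 0.75 × 0.6 × 80 × 0.3535 = 12.73 kip/in.
L_req = P_u / φr_n = 329 / 12.73 = 25.85 in total.
Per side: 25.85 / 2 = 12.93 in.
Round up → use L = 13 in on each side.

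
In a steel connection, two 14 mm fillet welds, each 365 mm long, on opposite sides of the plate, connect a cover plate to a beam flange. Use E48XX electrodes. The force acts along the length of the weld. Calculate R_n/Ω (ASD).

E48XX → F_EXX = 480 MPa.
Effective throat t_e = 0.707 × 14 = 9.898 mm.
Total length L = 730 mm; A_we = 9.898 × 730 = 7226 mm².
F_nw = 0.6 F_EXX = 0.6 × 480 = 288 MPa.
R_n = 288 × 7226 × 10⁻³ = 2081 kN; R_n/Ω = 2081/2.0 = 1040 kN.

R_n/Ω ≈ 1040 kN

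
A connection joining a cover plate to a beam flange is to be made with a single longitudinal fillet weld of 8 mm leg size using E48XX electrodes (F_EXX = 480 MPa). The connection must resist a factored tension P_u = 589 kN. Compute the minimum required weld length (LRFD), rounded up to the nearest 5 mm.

L = 485 mm

Throat t_e = 0.707 × 8 = 5.656 mm.
φr_n = 0.75 × 0.6 × 480 × 5.656 × 10⁻³ = 1.222 kN/mm.
L_req = P_u / φr_n = 589 / 1.222 = 482.1 mm total.
Round up → use L = 485 mm.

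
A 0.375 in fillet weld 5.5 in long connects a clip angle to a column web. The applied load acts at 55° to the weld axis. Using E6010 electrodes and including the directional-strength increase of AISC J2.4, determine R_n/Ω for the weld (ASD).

E60XX → F_EXX = 60 ksi.
t_e = 0.707 × 0.375 = 0.2651 in; A_we = 0.2651 × 5.5 = 1.458 in².
Directional factor: 1.0 + 0.5 sin^1.5(55°) = 1.371.
F_nw = 0.6 × 60 × 1.371 = 49.35 ksi.
R_n/Ω = (49.35 × 1.458) / 2.0 = 35.98 kip.

R_n/Ω ≈ 36 kip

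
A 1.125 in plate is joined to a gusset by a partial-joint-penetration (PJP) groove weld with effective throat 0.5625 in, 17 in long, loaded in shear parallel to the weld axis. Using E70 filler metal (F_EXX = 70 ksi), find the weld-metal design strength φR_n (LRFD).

Effective throat (given) t_e = 0.5625 in.
A_we = 0.5625 × 17 = 9.562 in².
F_nw = 0.6 F_EXX = 42 ksi.
φR_n = 0.75 × 42 × 9.562 = 301.2 kip.

φR_n ≈ 301 kip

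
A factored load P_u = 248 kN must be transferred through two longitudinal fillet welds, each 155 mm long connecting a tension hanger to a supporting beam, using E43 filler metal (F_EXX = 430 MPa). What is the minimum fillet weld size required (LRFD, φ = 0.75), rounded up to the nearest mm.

Total weld length L = 310 mm.
Required throat t_e = P_u / (φ × 0.6 F_EXX × L) = 248 / (0.75 × 0.6 × 430 × 310 × 10⁻³) = 4.134 mm.
Required leg w = t_e / 0.707 = 5.848 mm → use 6 mm.

w = 6 mm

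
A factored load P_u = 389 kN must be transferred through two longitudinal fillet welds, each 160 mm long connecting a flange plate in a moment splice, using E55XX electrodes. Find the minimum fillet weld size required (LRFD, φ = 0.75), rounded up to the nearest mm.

E55XX → F_EXX = 550 MPa.
Total weld length L = 320 mm.
Required throat t_e = P_u / (φ × 0.6 F_EXX × L) = 389 / (0.75 × 0.6 × 550 × 320 × 10⁻³) = 4.912 mm.
Required leg w = t_e / 0.707 = 6.947 mm → use 7 mm.

w = 7 mm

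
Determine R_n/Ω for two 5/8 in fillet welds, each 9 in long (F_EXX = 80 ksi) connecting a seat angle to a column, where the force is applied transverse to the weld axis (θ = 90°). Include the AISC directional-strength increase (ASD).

t_e = 0.707 × 0.625 = 0.4419 in; A_we = 0.4419 × 18 = 7.954 in².
Directional factor: 1.0 + 0.5 sin^1.5(90°) = 1.5.
F_nw = 0.6 × 80 × 1.5 = 72 ksi.
R_n/Ω = (72 × 7.954) / 2.0 = 286.3 kips.

R_n/Ω ≈ 286 kips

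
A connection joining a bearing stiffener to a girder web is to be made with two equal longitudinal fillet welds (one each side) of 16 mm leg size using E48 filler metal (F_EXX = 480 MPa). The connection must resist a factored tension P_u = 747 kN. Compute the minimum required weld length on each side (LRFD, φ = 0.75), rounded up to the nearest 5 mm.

Throat t_e = 0.707 × 16 = 11.31 mm.
φr_n = 0.75 × 0.6 × 480 × 11.31 × 10⁻³ = 2.443 kN/mm.
L_req = P_u / φr_n = 747 / 2.443 = 305.7 mm total.
Per side: 305.7 / 2 = 152.9 mm.
Round up → use L = 155 mm on each side.

L = 155 mm on each side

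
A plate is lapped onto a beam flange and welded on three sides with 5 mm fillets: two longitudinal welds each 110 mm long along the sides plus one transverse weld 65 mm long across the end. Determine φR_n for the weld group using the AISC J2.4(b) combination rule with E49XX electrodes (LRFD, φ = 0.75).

φR_n ≈ 222 kN

E49XX → F_EXX = 490 MPa.
t_e = 0.707 × 5 = 3.535 mm.
R_nwl = 0.6 × 490 × 3.535 × 220 × 10⁻³ = 228.6 kN (longitudinal, 2 welds).
R_nwt = 0.6 × 490 × 3.535 × 65 × 10⁻³ = 67.55 kN (transverse, base value).
(i) R_nwl + R_nwt = 296.2 kN; (ii) 0.85 R_nwl + 1.5 R_nwt = 295.7 kN.
R_n = max = 296.2 kN [governs: (i)]; φR_n = 222.1 kN.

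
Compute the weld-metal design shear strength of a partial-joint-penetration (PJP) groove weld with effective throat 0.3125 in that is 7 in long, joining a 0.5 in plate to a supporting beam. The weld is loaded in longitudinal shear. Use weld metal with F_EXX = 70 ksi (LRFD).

Effective throat (given) t_e = 0.3125 in.
A_we = 0.3125 × 7 = 2.188 in².
F_nw = 0.6 F_EXX = 42 ksi.
φR_n = 0.75 × 42 × 2.188 = 68.91 kips.

φR_n ≈ 68.9 kips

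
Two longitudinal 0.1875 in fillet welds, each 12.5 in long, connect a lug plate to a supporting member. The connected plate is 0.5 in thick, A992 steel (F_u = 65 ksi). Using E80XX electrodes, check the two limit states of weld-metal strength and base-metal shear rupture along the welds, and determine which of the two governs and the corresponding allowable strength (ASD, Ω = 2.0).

R_n/Ω ≈ 79.5 kip (weld metal governs)

E80XX → F_EXX = 80 ksi.
t_e = 0.707 × 0.1875 = 0.1326 in; L = 25 in.
Weld metal: R_n/Ω = (1/2.0) × 0.6 × 80 × 0.1326 × 25 = 79.54 kip.
Base metal (shear rupture): R_n/Ω = (1/2.0) × 0.6 × 65 × 0.5 × 25 = 243.8 kip.
Governing: weld metal.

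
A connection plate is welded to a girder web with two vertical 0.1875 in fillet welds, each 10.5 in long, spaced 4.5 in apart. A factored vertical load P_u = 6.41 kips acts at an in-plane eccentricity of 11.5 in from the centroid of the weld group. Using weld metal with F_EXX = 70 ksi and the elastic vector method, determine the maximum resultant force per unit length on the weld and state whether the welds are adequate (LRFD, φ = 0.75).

Total weld length L_w = 21 in. Treat welds as unit-width lines.
Polar moment about centroid: J = 2[d³/12 + d(b/2)²] = 2[10.5³/12 + 10.5×2.25²] = 299.2 in³.
Direct shear f_v = P/L_w = 6.41 / 21 = 0.3052 kip/in (vertical).
Torsion M = P·e = 6.41 × 11.5 = 73.715 kip·in.
Critical point at (x, y) = (2.25, 5.25) from centroid. f_tx = M·y/J = 1.293 kip/in; f_ty = M·x/J = 0.5542 kip/in.
Resultant f_max = √[f_tx² + (f_v + f_ty)²] = √[1.293² + (0.3052 + 0.5542)²] = 1.553 kip/in.
Capacity per unit length: φr_n = 0.75 × 0.6 × 70 × (0.707 × 0.1875) = 4.176 kip/in.
1.553 ≤ 4.176 → adequate.

f_max ≈ 1.55 kip/in; adequate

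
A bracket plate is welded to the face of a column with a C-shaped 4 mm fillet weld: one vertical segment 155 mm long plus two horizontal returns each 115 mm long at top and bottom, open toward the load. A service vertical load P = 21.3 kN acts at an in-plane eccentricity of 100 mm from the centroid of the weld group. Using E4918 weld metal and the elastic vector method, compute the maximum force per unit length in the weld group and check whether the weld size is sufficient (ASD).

E49XX → F_EXX = 490 MPa.
Total weld length L_w = 385 mm. Treat welds as unit-width lines.
Centroid: x̄ = 2×115×57.5 / 385 = 34.35 mm from the vertical weld.
Polar moment about centroid: J = I_x + I_y = [155³/12 + 2×115×77.5²] + [155×34.35² + 2(115³/12 + 115×23.15²)] = 2251000 mm³.
Direct shear f_v = P/L_w = 21.3×10³ / 385 = 55.32 N/mm (vertical).
Torsion M = P·e = 21.3×10³ × 100 = 2130000 N·mm.
Critical point at (x, y) = (80.65, 77.5) from centroid. f_tx = M·y/J = 73.32 N/mm; f_ty = M·x/J = 76.3 N/mm.
Resultant f_max = √[f_tx² + (f_v + f_ty)²] = √[73.32² + (55.32 + 76.3)²] = 150.7 N/mm.
Capacity per unit length: r_n/Ω = (1/2.0) × 0.6 × 490 × (0.707 × 4) = 415.7 N/mm.
150.7 ≤ 415.7 → adequate.

f_max ≈ 151 N/mm; adequate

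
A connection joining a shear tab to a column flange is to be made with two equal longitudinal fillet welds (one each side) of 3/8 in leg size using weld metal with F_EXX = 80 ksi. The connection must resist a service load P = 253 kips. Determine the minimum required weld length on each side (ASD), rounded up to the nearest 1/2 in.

L = 20 in on each side

Throat t_e = 0.707 × 0.375 = 0.2651 in.
r_n/Ω = (0.6 × 80 × 0.2651) / 2.0 = 6.363 kip/in.
L_req = P / (r_n/Ω) = 253 / 6.363 = 39.76 in total.
Per side: 39.76 / 2 = 19.88 in.
Round up → use L = 20 in on each side.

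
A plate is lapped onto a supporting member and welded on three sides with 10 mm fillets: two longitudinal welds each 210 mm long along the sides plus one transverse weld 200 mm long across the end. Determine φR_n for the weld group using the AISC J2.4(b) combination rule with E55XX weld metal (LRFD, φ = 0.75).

E55XX → F_EXX = 550 MPa.
t_e = 0.707 × 10 = 7.07 mm.
R_nwl = 0.6 × 550 × 7.07 × 420 × 10⁻³ = 979.9 kN (longitudinal, 2 welds).
R_nwt = 0.6 × 550 × 7.07 × 200 × 10⁻³ = 466.6 kN (transverse, base value).
(i) R_nwl + R_nwt = 1447 kN; (ii) 0.85 R_nwl + 1.5 R_nwt = 1533 kN.
R_n = max = 1533 kN [governs: (ii)]; φR_n = 1150 kN.

φR_n ≈ 1150 kN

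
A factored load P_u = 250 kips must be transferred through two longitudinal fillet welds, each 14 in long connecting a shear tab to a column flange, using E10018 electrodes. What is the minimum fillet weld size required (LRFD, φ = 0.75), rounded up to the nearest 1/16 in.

E100XX → F_EXX = 100 ksi.
Total weld length L = 28 in.
Required throat t_e = P_u / (φ × 0.6 F_EXX × L) = 250 / (0.75 × 0.6 × 100 × 28) = 0.1984 in.
Required leg w = t_e / 0.707 = 0.2806 in → use 5/16 in.

w = 5/16 in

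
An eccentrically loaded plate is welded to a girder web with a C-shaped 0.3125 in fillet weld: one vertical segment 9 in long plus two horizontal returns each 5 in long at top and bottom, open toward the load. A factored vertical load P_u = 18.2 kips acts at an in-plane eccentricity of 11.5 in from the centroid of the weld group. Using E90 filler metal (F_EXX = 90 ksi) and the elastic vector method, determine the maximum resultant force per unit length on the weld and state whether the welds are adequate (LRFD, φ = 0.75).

Total weld length L_w = 19 in. Treat welds as unit-width lines.
Centroid: x̄ = 2×5×2.5 / 19 = 1.316 in from the vertical weld.
Polar moment about centroid: J = I_x + I_y = [9³/12 + 2×5×4.5²] + [9×1.316² + 2(5³/12 + 5×1.184²)] = 313.7 in³.
Direct shear f_v = P/L_w = 18.2 / 19 = 0.9579 kip/in (vertical).
Torsion M = P·e = 18.2 × 11.5 = 209.3 kip·in.
Critical point at (x, y) = (3.684, 4.5) from centroid. f_tx = M·y/J = 3.002 kip/in; f_ty = M·x/J = 2.458 kip/in.
Resultant f_max = √[f_tx² + (f_v + f_ty)²] = √[3.002² + (0.9579 + 2.458)²] = 4.548 kip/in.
Capacity per unit length: φr_n = 0.75 × 0.6 × 90 × (0.707 × 0.3125) = 8.948 kip/in.
4.548 ≤ 8.948 → adequate.

f_max ≈ 4.55 kip/in; adequate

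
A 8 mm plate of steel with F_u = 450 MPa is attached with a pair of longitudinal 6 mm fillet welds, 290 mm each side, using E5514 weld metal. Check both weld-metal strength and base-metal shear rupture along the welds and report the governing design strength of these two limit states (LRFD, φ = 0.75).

E55XX → F_EXX = 550 MPa.
t_e = 0.707 × 6 = 4.242 mm; L = 580 mm.
Weld metal: φR_n = 0.75 × 0.6 × 550 × 4.242 × 580 × 10⁻³ = 608.9 kN.
Base metal (shear rupture): φR_n = 0.75 × 0.6 × 450 × 8 × 580 × 10⁻³ = 939.6 kN.
Governing: weld metal.

φR_n ≈ 609 kN (weld metal governs)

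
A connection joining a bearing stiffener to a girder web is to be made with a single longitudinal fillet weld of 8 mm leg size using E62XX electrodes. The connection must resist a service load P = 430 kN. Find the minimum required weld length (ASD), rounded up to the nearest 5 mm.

E62XX → F_EXX = 620 MPa.
Throat t_e = 0.707 × 8 = 5.656 mm.
r_n/Ω = (0.6 × 620 × 5.656) / 2.0 = 1052 N/mm = 1.052 kN/mm.
L_req = P / (r_n/Ω) = 430 / 1.052 = 408.7 mm total.
Round up → use L = 410 mm.

L = 410 mm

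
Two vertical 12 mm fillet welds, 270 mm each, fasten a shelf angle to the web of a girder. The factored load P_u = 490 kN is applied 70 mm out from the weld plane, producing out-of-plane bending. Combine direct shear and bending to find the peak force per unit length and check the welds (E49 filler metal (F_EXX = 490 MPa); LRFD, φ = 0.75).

f_max ≈ 1680 N/mm; adequate

L_w = 2 × 270 = 540 mm; section modulus (unit throat) S = 2 × L²/6 = 24300 mm².
Direct shear f_v = P/L_w = 490×10³/540 = 907.4 N/mm.
Moment M = P × e = 490×10³ × 70 = 34300000 N·mm; bending f_b = M/S = 1412 N/mm.
f_max = √(f_v² + f_b²) = √(907.4² + 1412²) = 1678 N/mm.
φr_n = 0.75 × 0.6 × 490 × (0.707 × 12) = 1871 N/mm → adequate.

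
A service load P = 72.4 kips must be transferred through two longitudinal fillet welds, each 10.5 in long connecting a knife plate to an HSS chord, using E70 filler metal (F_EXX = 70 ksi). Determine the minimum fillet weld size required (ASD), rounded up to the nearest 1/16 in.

w = 1/4 in

Total weld length L = 21 in.
Required throat t_e = P × Ω / (0.6 F_EXX × L) = 72.4 × 2.0 / (0.6 × 70 × 21) = 0.1642 in.
Required leg w = t_e / 0.707 = 0.2322 in → use 1/4 in.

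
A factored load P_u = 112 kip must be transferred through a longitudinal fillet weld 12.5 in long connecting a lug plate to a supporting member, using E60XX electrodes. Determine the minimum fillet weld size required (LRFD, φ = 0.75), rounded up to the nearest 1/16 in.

E60XX → F_EXX = 60 ksi.
Total weld length L = 12.5 in.
Required throat t_e = P_u / (φ × 0.6 F_EXX × L) = 112 / (0.75 × 0.6 × 60 × 12.5) = 0.3319 in.
Required leg w = t_e / 0.707 = 0.4694 in → use 1/2 in.

w = 1/2 in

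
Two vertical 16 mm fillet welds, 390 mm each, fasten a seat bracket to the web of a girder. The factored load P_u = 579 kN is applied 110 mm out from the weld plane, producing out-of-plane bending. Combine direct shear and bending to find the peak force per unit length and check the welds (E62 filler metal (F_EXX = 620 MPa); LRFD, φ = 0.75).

f_max ≈ 1460 N/mm; adequate

L_w = 2 × 390 = 780 mm; section modulus (unit throat) S = 2 × L²/6 = 50700 mm².
Direct shear f_v = P/L_w = 579×10³/780 = 742.3 N/mm.
Moment M = P × e = 579×10³ × 110 = 63690000 N·mm; bending f_b = M/S = 1256 N/mm.
f_max = √(f_v² + f_b²) = √(742.3² + 1256²) = 1459 N/mm.
φr_n = 0.75 × 0.6 × 620 × (0.707 × 16) = 3156 N/mm → adequate.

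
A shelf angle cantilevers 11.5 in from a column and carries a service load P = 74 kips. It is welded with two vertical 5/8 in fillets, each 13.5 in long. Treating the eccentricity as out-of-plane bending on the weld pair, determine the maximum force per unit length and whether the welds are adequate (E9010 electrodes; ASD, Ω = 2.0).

E90XX → F_EXX = 90 ksi.
L_w = 2 × 13.5 = 27 in; section modulus (unit throat) S = 2 × L²/6 = 60.75 in².
Direct shear f_v = P/L_w = 74/27 = 2.741 kip/in.
Moment M = P × e = 74 × 11.5 = 851 kip·in; bending f_b = M/S = 14.01 kip/in.
f_max = √(f_v² + f_b²) = √(2.741² + 14.01²) = 14.27 kip/in.
r_n/Ω = (1/2.0) × 0.6 × 90 × (0.707 × 0.625) = 11.93 kip/in → NOT adequate.

f_max ≈ 14.3 kip/in; NOT adequate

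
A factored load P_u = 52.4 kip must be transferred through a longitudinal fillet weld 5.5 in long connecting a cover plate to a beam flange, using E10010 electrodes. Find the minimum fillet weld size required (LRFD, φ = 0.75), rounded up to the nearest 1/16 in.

w = 5/16 in

E100XX → F_EXX = 100 ksi.
Total weld length L = 5.5 in.
Required throat t_e = P_u / (φ × 0.6 F_EXX × L) = 52.4 / (0.75 × 0.6 × 100 × 5.5) = 0.2117 in.
Required leg w = t_e / 0.707 = 0.2995 in → use 5/16 in.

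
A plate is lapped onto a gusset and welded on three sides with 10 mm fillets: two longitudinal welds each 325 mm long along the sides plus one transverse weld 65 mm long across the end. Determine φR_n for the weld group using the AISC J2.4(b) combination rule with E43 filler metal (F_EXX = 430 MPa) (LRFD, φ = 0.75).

φR_n ≈ 978 kN

t_e = 0.707 × 10 = 7.07 mm.
R_nwl = 0.6 × 430 × 7.07 × 650 × 10⁻³ = 1186 kN (longitudinal, 2 welds).
R_nwt = 0.6 × 430 × 7.07 × 65 × 10⁻³ = 118.6 kN (transverse, base value).
(i) R_nwl + R_nwt = 1304 kN; (ii) 0.85 R_nwl + 1.5 R_nwt = 1186 kN.
R_n = max = 1304 kN [governs: (i)]; φR_n = 978.2 kN.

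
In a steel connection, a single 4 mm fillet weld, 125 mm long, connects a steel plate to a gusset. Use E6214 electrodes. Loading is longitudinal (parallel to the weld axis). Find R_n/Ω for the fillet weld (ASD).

R_n/Ω ≈ 65.8 kN

E62XX → F_EXX = 620 MPa.
Effective throat t_e = 0.707 × 4 = 2.828 mm.
Total length L = 125 mm; A_we = 2.828 × 125 = 353.5 mm².
F_nw = 0.6 F_EXX = 0.6 × 620 = 372 MPa.
R_n = 372 × 353.5 × 10⁻³ = 131.5 kN; R_n/Ω = 131.5/2.0 = 65.75 kN.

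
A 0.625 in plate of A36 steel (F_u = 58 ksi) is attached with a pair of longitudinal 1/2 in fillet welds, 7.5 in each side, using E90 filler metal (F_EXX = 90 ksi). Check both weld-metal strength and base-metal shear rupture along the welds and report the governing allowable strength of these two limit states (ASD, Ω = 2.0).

t_e = 0.707 × 0.5 = 0.3535 in; L = 15 in.
Weld metal: R_n/Ω = (1/2.0) × 0.6 × 90 × 0.3535 × 15 = 143.2 kips.
Base metal (shear rupture): R_n/Ω = (1/2.0) × 0.6 × 58 × 0.625 × 15 = 163.1 kips.
Governing: weld metal.

R_n/Ω ≈ 143 kips (weld metal governs)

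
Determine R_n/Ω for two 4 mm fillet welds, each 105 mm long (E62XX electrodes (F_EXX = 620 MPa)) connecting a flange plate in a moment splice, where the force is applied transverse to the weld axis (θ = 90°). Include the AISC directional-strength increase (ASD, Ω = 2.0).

t_e = 0.707 × 4 = 2.828 mm; A_we = 2.828 × 210 = 593.9 mm².
Directional factor: 1.0 + 0.5 sin^1.5(90°) = 1.5.
F_nw = 0.6 × 620 × 1.5 = 558 MPa.
R_n/Ω = (558 × 593.9) / 2.0 × 10⁻³ = 165.7 kN.

R_n/Ω ≈ 166 kN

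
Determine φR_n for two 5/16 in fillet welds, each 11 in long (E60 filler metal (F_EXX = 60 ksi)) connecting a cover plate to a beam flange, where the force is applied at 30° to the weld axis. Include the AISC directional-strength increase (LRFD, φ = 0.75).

t_e = 0.707 × 0.3125 = 0.2209 in; A_we = 0.2209 × 22 = 4.861 in².
Directional factor: 1.0 + 0.5 sin^1.5(30°) = 1.177.
F_nw = 0.6 × 60 × 1.177 = 42.36 ksi.
φR_n = 0.75 × 42.36 × 4.861 = 154.4 kips.

φR_n ≈ 154 kips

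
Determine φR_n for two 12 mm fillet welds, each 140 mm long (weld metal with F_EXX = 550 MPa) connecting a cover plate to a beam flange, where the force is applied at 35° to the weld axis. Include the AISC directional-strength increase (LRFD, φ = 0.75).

t_e = 0.707 × 12 = 8.484 mm; A_we = 8.484 × 280 = 2376 mm².
Directional factor: 1.0 + 0.5 sin^1.5(35°) = 1.217.
F_nw = 0.6 × 550 × 1.217 = 401.7 MPa.
φR_n = 0.75 × 401.7 × 2376 × 10⁻³ = 715.6 kN.

φR_n ≈ 716 kN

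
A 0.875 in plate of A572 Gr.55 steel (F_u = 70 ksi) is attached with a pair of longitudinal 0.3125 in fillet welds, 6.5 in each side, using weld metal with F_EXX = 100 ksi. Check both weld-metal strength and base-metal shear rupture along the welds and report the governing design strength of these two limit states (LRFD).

t_e = 0.707 × 0.3125 = 0.2209 in; L = 13 in.
Weld metal: φR_n = 0.75 × 0.6 × 100 × 0.2209 × 13 = 129.2 kip.
Base metal (shear rupture): φR_n = 0.75 × 0.6 × 70 × 0.875 × 13 = 358.3 kip.
Governing: weld metal.

φR_n ≈ 129 kip (weld metal governs)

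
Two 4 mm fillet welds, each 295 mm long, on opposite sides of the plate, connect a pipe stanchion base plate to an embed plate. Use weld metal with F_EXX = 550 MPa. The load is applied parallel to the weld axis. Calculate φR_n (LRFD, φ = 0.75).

Effective throat t_e = 0.707 × 4 = 2.828 mm.
Total length L = 590 mm; A_we = 2.828 × 590 = 1669 mm².
F_nw = 0.6 F_EXX = 0.6 × 550 = 330 MPa.
φR_n = 0.75 × 330 × 1669 × 10⁻³ = 413 kN.

φR_n ≈ 413 kN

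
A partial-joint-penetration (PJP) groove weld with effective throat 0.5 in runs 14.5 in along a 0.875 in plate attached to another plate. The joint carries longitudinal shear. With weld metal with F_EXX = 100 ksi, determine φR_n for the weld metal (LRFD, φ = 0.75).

φR_n ≈ 326 kips

Effective throat (given) t_e = 0.5 in.
A_we = 0.5 × 14.5 = 7.25 in².
F_nw = 0.6 F_EXX = 60 ksi.
φR_n = 0.75 × 60 × 7.25 = 326.2 kips.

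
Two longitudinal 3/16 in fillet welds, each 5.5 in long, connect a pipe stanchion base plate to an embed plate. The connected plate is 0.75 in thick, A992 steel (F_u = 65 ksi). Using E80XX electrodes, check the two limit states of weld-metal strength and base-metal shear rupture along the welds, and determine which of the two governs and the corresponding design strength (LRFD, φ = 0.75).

φR_n ≈ 52.5 kips (weld metal governs)

E80XX → F_EXX = 80 ksi.
t_e = 0.707 × 0.1875 = 0.1326 in; L = 11 in.
Weld metal: φR_n = 0.75 × 0.6 × 80 × 0.1326 × 11 = 52.49 kips.
Base metal (shear rupture): φR_n = 0.75 × 0.6 × 65 × 0.75 × 11 = 241.3 kips.
Governing: weld metal.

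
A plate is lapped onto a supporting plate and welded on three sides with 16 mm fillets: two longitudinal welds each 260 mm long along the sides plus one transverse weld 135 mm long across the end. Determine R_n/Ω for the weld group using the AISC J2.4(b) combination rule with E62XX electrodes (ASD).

R_n/Ω ≈ 1380 kN

E62XX → F_EXX = 620 MPa.
t_e = 0.707 × 16 = 11.31 mm.
R_nwl = 0.6 × 620 × 11.31 × 520 × 10⁻³ = 2188 kN (longitudinal, 2 welds).
R_nwt = 0.6 × 620 × 11.31 × 135 × 10⁻³ = 568.1 kN (transverse, base value).
(i) R_nwl + R_nwt = 2756 kN; (ii) 0.85 R_nwl + 1.5 R_nwt = 2712 kN.
R_n = max = 2756 kN [governs: (i)]; R_n/Ω = 1378 kN.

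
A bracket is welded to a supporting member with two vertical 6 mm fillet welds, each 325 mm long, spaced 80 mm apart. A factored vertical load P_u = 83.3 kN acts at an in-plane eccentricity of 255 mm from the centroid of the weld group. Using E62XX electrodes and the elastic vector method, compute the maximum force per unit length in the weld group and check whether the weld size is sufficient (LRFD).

f_max ≈ 570 N/mm; adequate

E62XX → F_EXX = 620 MPa.
Total weld length L_w = 650 mm. Treat welds as unit-width lines.
Polar moment about centroid: J = 2[d³/12 + d(b/2)²] = 2[325³/12 + 325×40²] = 6761000 mm³.
Direct shear f_v = P/L_w = 83.3×10³ / 650 = 128.2 N/mm (vertical).
Torsion M = P·e = 83.3×10³ × 255 = 21242000 N·mm.
Critical point at (x, y) = (40, 162.5) from centroid. f_tx = M·y/J = 510.5 N/mm; f_ty = M·x/J = 125.7 N/mm.
Resultant f_max = √[f_tx² + (f_v + f_ty)²] = √[510.5² + (128.2 + 125.7)²] = 570.1 N/mm.
Capacity per unit length: φr_n = 0.75 × 0.6 × 620 × (0.707 × 6) = 1184 N/mm.
570.1 ≤ 1184 → adequate.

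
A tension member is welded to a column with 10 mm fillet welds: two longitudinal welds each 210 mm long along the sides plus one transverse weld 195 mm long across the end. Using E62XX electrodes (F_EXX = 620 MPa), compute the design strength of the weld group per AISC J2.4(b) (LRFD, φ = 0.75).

t_e = 0.707 × 10 = 7.07 mm.
R_nwl = 0.6 × 620 × 7.07 × 420 × 10⁻³ = 1105 kN (longitudinal, 2 welds).
R_nwt = 0.6 × 620 × 7.07 × 195 × 10⁻³ = 512.9 kN (transverse, base value).
(i) R_nwl + R_nwt = 1617 kN; (ii) 0.85 R_nwl + 1.5 R_nwt = 1708 kN.
R_n = max = 1708 kN [governs: (ii)]; φR_n = 1281 kN.

φR_n ≈ 1280 kN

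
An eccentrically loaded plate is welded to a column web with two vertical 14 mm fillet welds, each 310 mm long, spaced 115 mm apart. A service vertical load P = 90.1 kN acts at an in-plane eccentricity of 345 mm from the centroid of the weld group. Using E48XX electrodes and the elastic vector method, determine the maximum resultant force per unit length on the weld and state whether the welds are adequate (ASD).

E48XX → F_EXX = 480 MPa.
Total weld length L_w = 620 mm. Treat welds as unit-width lines.
Polar moment about centroid: J = 2[d³/12 + d(b/2)²] = 2[310³/12 + 310×57.5²] = 7015000 mm³.
Direct shear f_v = P/L_w = 90.1×10³ / 620 = 145.3 N/mm (vertical).
Torsion M = P·e = 90.1×10³ × 345 = 31084000 N·mm.
Critical point at (x, y) = (57.5, 155) from centroid. f_tx = M·y/J = 686.8 N/mm; f_ty = M·x/J = 254.8 N/mm.
Resultant f_max = √[f_tx² + (f_v + f_ty)²] = √[686.8² + (145.3 + 254.8)²] = 794.9 N/mm.
Capacity per unit length: r_n/Ω = (1/2.0) × 0.6 × 480 × (0.707 × 14) = 1425 N/mm.
794.9 ≤ 1425 → adequate.

f_max ≈ 795 N/mm; adequate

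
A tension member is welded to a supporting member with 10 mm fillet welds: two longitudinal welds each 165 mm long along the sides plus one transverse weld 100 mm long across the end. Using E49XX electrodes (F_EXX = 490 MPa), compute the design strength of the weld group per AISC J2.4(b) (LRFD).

t_e = 0.707 × 10 = 7.07 mm.
R_nwl = 0.6 × 490 × 7.07 × 330 × 10⁻³ = 685.9 kN (longitudinal, 2 welds).
R_nwt = 0.6 × 490 × 7.07 × 100 × 10⁻³ = 207.9 kN (transverse, base value).
(i) R_nwl + R_nwt = 893.8 kN; (ii) 0.85 R_nwl + 1.5 R_nwt = 894.8 kN.
R_n = max = 894.8 kN [governs: (ii)]; φR_n = 671.1 kN.

φR_n ≈ 671 kN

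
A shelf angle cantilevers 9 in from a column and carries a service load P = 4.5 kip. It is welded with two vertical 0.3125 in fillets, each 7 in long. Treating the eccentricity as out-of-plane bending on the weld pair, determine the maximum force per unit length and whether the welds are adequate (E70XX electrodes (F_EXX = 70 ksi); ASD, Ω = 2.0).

L_w = 2 × 7 = 14 in; section modulus (unit throat) S = 2 × L²/6 = 16.33 in².
Direct shear f_v = P/L_w = 4.5/14 = 0.3214 kip/in.
Moment M = P × e = 4.5 × 9 = 40.5 kip·in; bending f_b = M/S = 2.48 kip/in.
f_max = √(f_v² + f_b²) = √(0.3214² + 2.48²) = 2.5 kip/in.
r_n/Ω = (1/2.0) × 0.6 × 70 × (0.707 × 0.3125) = 4.64 kip/in → adequate.

f_max ≈ 2.5 kip/in; adequate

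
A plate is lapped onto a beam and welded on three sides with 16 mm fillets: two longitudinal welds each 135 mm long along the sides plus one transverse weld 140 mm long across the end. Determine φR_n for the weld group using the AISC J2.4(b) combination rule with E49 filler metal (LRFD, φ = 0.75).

E49XX → F_EXX = 490 MPa.
t_e = 0.707 × 16 = 11.31 mm.
R_nwl = 0.6 × 490 × 11.31 × 270 × 10⁻³ = 897.9 kN (longitudinal, 2 welds).
R_nwt = 0.6 × 490 × 11.31 × 140 × 10⁻³ = 465.6 kN (transverse, base value).
(i) R_nwl + R_nwt = 1364 kN; (ii) 0.85 R_nwl + 1.5 R_nwt = 1462 kN.
R_n = max = 1462 kN [governs: (ii)]; φR_n = 1096 kN.

φR_n ≈ 1100 kN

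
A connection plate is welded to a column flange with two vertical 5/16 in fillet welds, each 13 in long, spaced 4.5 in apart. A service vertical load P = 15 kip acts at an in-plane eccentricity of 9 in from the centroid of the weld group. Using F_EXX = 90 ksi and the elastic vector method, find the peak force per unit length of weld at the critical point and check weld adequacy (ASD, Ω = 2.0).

Total weld length L_w = 26 in. Treat welds as unit-width lines.
Polar moment about centroid: J = 2[d³/12 + d(b/2)²] = 2[13³/12 + 13×2.25²] = 497.8 in³.
Direct shear f_v = P/L_w = 15 / 26 = 0.5769 kip/in (vertical).
Torsion M = P·e = 15 × 9 = 135 kip·in.
Critical point at (x, y) = (2.25, 6.5) from centroid. f_tx = M·y/J = 1.763 kip/in; f_ty = M·x/J = 0.6102 kip/in.
Resultant f_max = √[f_tx² + (f_v + f_ty)²] = √[1.763² + (0.5769 + 0.6102)²] = 2.125 kip/in.
Capacity per unit length: r_n/Ω = (1/2.0) × 0.6 × 90 × (0.707 × 0.3125) = 5.965 kip/in.
2.125 ≤ 5.965 → adequate.

f_max ≈ 2.13 kip/in; adequate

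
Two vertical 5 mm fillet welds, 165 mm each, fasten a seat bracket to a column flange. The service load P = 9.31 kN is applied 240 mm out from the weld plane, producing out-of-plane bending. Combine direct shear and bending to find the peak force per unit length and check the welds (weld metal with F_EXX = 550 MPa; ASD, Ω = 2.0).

L_w = 2 × 165 = 330 mm; section modulus (unit throat) S = 2 × L²/6 = 9075 mm².
Direct shear f_v = P/L_w = 9.31×10³/330 = 28.21 N/mm.
Moment M = P × e = 9.31×10³ × 240 = 2234400 N·mm; bending f_b = M/S = 246.2 N/mm.
f_max = √(f_v² + f_b²) = √(28.21² + 246.2²) = 247.8 N/mm.
r_n/Ω = (1/2.0) × 0.6 × 550 × (0.707 × 5) = 583.3 N/mm → adequate.

f_max ≈ 248 N/mm; adequate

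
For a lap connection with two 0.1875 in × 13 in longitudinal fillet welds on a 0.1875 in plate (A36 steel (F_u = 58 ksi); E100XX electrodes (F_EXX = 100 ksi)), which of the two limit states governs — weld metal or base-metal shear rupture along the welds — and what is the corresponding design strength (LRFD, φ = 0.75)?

t_e = 0.707 × 0.1875 = 0.1326 in; L = 26 in.
Weld metal: φR_n = 0.75 × 0.6 × 100 × 0.1326 × 26 = 155.1 kip.
Base metal (shear rupture): φR_n = 0.75 × 0.6 × 58 × 0.1875 × 26 = 127.2 kip.
Governing: base-metal shear rupture.

φR_n ≈ 127 kip (base-metal shear rupture governs)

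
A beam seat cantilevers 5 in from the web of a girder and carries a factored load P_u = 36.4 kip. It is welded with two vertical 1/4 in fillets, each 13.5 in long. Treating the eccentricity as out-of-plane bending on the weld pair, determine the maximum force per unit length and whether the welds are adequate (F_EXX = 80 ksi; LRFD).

f_max ≈ 3.29 kip/in; adequate

L_w = 2 × 13.5 = 27 in; section modulus (unit throat) S = 2 × L²/6 = 60.75 in².
Direct shear f_v = P/L_w = 36.4/27 = 1.348 kip/in.
Moment M = P × e = 36.4 × 5 = 182 kip·in; bending f_b = M/S = 2.996 kip/in.
f_max = √(f_v² + f_b²) = √(1.348² + 2.996²) = 3.285 kip/in.
φr_n = 0.75 × 0.6 × 80 × (0.707 × 0.25) = 6.363 kip/in → adequate.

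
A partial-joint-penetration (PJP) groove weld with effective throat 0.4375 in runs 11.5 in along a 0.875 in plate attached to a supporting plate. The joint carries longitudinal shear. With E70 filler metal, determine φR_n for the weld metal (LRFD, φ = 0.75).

E70XX → F_EXX = 70 ksi.
Effective throat (given) t_e = 0.4375 in.
A_we = 0.4375 × 11.5 = 5.031 in².
F_nw = 0.6 F_EXX = 42 ksi.
φR_n = 0.75 × 42 × 5.031 = 158.5 kip.

φR_n ≈ 158 kip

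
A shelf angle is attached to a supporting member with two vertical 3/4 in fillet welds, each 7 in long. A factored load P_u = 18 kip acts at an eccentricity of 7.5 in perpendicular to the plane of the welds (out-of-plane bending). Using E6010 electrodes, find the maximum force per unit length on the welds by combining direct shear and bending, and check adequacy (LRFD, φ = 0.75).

f_max ≈ 8.36 kip/in; adequate

E60XX → F_EXX = 60 ksi.
L_w = 2 × 7 = 14 in; section modulus (unit throat) S = 2 × L²/6 = 16.33 in².
Direct shear f_v = P/L_w = 18/14 = 1.286 kip/in.
Moment M = P × e = 18 × 7.5 = 135 kip·in; bending f_b = M/S = 8.265 kip/in.
f_max = √(f_v² + f_b²) = √(1.286² + 8.265²) = 8.365 kip/in.
φr_n = 0.75 × 0.6 × 60 × (0.707 × 0.75) = 14.32 kip/in → adequate.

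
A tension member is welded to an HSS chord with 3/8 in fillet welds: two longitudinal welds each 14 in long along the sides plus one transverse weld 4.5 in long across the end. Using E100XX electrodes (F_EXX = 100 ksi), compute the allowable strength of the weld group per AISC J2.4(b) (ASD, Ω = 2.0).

t_e = 0.707 × 0.375 = 0.2651 in.
R_nwl = 0.6 × 100 × 0.2651 × 28 = 445.4 kip (longitudinal, 2 welds).
R_nwt = 0.6 × 100 × 0.2651 × 4.5 = 71.58 kip (transverse, base value).
(i) R_nwl + R_nwt = 517 kip; (ii) 0.85 R_nwl + 1.5 R_nwt = 486 kip.
R_n = max = 517 kip [governs: (i)]; R_n/Ω = 258.5 kip.

R_n/Ω ≈ 258 kip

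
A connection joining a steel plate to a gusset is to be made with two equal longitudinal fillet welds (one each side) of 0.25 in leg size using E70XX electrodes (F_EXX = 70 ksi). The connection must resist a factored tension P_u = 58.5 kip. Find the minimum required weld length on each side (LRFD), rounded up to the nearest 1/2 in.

L = 5.5 in on each side

Throat t_e = 0.707 × 0.25 = 0.1767 in.
φr_n = 0.75 × 0.6 × 70 × 0.1767 = 5.568 kip/in.
L_req = P_u / φr_n = 58.5 / 5.568 = 10.51 in total.
Per side: 10.51 / 2 = 5.254 in.
Round up → use L = 5.5 in on each side.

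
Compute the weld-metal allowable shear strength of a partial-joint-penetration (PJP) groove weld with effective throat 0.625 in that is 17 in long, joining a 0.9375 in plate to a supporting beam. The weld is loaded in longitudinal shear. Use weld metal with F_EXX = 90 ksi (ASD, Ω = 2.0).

Effective throat (given) t_e = 0.625 in.
A_we = 0.625 × 17 = 10.62 in².
F_nw = 0.6 F_EXX = 54 ksi.
R_n/Ω = (54 × 10.62) / 2.0 = 286.9 kip.

R_n/Ω ≈ 287 kip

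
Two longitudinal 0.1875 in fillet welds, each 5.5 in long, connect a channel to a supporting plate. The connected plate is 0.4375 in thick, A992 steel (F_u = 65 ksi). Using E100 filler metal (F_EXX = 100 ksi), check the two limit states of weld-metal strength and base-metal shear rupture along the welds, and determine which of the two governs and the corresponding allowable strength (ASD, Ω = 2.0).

R_n/Ω ≈ 43.7 kip (weld metal governs)

t_e = 0.707 × 0.1875 = 0.1326 in; L = 11 in.
Weld metal: R_n/Ω = (1/2.0) × 0.6 × 100 × 0.1326 × 11 = 43.75 kip.
Base metal (shear rupture): R_n/Ω = (1/2.0) × 0.6 × 65 × 0.4375 × 11 = 93.84 kip.
Governing: weld metal.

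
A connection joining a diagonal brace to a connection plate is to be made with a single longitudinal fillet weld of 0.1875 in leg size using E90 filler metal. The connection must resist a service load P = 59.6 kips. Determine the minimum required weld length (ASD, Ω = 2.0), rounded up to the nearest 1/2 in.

L = 17 in

E90XX → F_EXX = 90 ksi.
Throat t_e = 0.707 × 0.1875 = 0.1326 in.
r_n/Ω = (0.6 × 90 × 0.1326) / 2.0 = 3.579 kip/in.
L_req = P / (r_n/Ω) = 59.6 / 3.579 = 16.65 in total.
Round up → use L = 17 in.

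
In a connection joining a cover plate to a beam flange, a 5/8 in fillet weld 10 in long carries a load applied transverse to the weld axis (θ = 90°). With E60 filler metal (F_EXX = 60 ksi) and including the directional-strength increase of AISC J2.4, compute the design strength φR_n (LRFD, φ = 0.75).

t_e = 0.707 × 0.625 = 0.4419 in; A_we = 0.4419 × 10 = 4.419 in².
Directional factor: 1.0 + 0.5 sin^1.5(90°) = 1.5.
F_nw = 0.6 × 60 × 1.5 = 54 ksi.
φR_n = 0.75 × 54 × 4.419 = 179 kips.

φR_n ≈ 179 kips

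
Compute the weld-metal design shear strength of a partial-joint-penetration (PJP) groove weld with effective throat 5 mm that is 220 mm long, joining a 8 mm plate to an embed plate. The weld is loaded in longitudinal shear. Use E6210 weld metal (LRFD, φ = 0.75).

E62XX → F_EXX = 620 MPa.
Effective throat (given) t_e = 5 mm.
A_we = 5 × 220 = 1100 mm².
F_nw = 0.6 F_EXX = 372 MPa.
φR_n = 0.75 × 372 × 1100 × 10⁻³ = 306.9 kN.

φR_n ≈ 307 kN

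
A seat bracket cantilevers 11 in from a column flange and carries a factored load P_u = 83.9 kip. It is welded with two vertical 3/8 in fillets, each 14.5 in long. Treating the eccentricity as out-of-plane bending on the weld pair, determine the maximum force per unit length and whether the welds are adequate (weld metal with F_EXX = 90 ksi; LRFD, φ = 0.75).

L_w = 2 × 14.5 = 29 in; section modulus (unit throat) S = 2 × L²/6 = 70.08 in².
Direct shear f_v = P/L_w = 83.9/29 = 2.893 kip/in.
Moment M = P × e = 83.9 × 11 = 922.9 kip·in; bending f_b = M/S = 13.17 kip/in.
f_max = √(f_v² + f_b²) = √(2.893² + 13.17²) = 13.48 kip/in.
φr_n = 0.75 × 0.6 × 90 × (0.707 × 0.375) = 10.74 kip/in → NOT adequate.

f_max ≈ 13.5 kip/in; NOT adequate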